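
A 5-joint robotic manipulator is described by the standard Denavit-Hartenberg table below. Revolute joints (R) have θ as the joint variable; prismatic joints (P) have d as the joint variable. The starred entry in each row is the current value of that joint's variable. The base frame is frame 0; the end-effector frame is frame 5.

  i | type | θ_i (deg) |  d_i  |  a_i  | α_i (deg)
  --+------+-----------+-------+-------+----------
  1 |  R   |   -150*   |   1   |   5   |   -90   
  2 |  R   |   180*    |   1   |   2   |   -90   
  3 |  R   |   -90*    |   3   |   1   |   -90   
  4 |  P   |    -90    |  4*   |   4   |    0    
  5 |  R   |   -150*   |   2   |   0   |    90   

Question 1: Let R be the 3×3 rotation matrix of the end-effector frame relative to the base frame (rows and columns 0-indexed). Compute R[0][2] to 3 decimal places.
0.433

End-effector z-axis (col 2 of R) = (0.4330,-0.7500,-0.5000)
R[0][2] = 0.4330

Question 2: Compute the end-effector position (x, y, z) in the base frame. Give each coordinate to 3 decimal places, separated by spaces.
after link 1: o_1 = (-4.3301, -2.5000, 1.0000)
after link 2: o_2 = (-2.0981, -2.3660, 1.0000)
after link 3: o_3 = (-1.5981, -3.2321, 4.0000)
after link 4: o_4 = (1.8660, -1.2321, 8.0000)
after link 5: o_5 = (3.5981, -0.2321, 8.0000)

3.598 -0.232 8.000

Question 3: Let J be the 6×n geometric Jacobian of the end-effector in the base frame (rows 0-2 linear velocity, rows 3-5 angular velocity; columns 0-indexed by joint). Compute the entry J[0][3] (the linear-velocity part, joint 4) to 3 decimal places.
0.866

prismatic axis z_3 = (0.8660,0.5000,-0.0000)
J_v[:, 3] = z_3; J_ω[:, 3] = (0,0,0)
entry J[0][3] = 0.8660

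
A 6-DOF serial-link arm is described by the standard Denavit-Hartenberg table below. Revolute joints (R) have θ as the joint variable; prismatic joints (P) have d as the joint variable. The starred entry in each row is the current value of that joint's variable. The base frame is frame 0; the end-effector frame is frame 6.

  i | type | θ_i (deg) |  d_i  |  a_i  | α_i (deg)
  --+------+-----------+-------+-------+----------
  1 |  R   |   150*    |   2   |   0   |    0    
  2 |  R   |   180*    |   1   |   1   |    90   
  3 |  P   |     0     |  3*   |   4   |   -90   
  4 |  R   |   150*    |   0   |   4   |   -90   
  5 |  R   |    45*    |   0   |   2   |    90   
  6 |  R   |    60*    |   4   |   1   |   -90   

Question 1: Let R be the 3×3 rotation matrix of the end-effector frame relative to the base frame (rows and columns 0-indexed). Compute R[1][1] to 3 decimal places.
End-effector y-axis (col 1 of R) = (0.3536,-0.6124,-0.7071)
R[1][1] = -0.6124

-0.612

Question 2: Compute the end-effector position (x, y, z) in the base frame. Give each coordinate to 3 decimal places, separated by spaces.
after link 1: o_1 = (0.0000, 0.0000, 2.0000)
after link 2: o_2 = (0.8660, -0.5000, 3.0000)
after link 3: o_3 = (2.8301, -5.0981, 3.0000)
after link 4: o_4 = (0.8301, -1.6340, 3.0000)
after link 5: o_5 = (0.1230, -0.4092, 1.5858)
after link 6: o_6 = (-2.2180, 1.9134, 4.0607)

-2.218 1.913 4.061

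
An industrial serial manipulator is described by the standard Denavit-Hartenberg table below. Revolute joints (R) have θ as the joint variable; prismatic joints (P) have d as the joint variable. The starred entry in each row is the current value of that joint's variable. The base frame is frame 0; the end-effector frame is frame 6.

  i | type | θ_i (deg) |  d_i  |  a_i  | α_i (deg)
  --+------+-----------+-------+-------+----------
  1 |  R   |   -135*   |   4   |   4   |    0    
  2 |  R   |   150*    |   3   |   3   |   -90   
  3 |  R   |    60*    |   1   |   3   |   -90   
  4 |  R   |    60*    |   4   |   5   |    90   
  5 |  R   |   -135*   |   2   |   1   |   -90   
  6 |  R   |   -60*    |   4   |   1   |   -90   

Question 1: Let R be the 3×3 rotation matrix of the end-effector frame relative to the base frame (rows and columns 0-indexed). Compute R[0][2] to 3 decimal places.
0.083

End-effector z-axis (col 2 of R) = (0.0827,0.3124,0.9464)
R[0][2] = 0.0827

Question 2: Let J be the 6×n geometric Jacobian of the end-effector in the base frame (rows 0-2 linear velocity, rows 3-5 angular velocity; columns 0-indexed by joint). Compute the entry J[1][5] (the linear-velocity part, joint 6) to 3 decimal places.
0.312

axis z_5 = (0.9208,-0.3873,0.0474); lever o_n−o_5 = (4.0643,-0.6816,-0.1302)
cross product → J_v[:, 5] = (0.0827,0.3124,0.9464)
J_ω[:, 5] = z_5
entry J[1][5] = 0.3124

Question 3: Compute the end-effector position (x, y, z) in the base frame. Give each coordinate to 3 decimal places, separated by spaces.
after link 1: o_1 = (-2.8284, -2.8284, 4.0000)
after link 2: o_2 = (0.0694, -2.0520, 7.0000)
after link 3: o_3 = (1.2594, -0.6978, 4.4019)
after link 4: o_4 = (0.2415, -5.4534, 0.2369)
after link 5: o_5 = (1.0814, -3.5591, -0.6034)
after link 6: o_6 = (5.1457, -4.2407, -0.7336)

5.146 -4.241 -0.734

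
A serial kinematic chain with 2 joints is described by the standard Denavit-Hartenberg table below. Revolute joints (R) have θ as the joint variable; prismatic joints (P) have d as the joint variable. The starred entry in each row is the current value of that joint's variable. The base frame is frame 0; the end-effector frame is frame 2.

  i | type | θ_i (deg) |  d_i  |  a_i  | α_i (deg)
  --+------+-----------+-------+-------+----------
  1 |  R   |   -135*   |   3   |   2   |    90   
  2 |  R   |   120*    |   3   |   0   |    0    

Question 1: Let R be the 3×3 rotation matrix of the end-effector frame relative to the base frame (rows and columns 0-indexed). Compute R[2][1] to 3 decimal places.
End-effector y-axis (col 1 of R) = (0.6124,0.6124,-0.5000)
R[2][1] = -0.5000

-0.500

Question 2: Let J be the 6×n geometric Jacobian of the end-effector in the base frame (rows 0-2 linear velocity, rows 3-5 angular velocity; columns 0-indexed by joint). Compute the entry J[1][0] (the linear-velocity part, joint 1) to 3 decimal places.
axis z_0 = ẑ; lever o_n−o_0 = (-3.5355,0.7071,3.0000)
cross product → J_v[:, 0] = (-0.7071,-3.5355,0.0000)
J_ω[:, 0] = z_0
entry J[1][0] = -3.5355

-3.536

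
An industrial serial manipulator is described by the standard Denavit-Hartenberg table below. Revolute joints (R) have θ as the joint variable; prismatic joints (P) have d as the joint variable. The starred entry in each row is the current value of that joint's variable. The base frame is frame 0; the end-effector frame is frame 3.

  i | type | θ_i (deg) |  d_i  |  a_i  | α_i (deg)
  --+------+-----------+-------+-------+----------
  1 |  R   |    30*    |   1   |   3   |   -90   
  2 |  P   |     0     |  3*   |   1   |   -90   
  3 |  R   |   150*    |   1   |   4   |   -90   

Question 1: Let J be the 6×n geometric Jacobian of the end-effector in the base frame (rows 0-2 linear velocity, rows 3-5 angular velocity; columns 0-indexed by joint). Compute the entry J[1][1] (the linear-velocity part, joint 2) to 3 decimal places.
prismatic axis z_1 = (-0.5000,0.8660,0.0000)
J_v[:, 1] = z_1; J_ω[:, 1] = (0,0,0)
entry J[1][1] = 0.8660

0.866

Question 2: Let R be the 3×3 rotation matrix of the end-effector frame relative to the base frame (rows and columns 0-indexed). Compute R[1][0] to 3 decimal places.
-0.866

End-effector x-axis (col 0 of R) = (-0.5000,-0.8660,-0.0000)
R[1][0] = -0.8660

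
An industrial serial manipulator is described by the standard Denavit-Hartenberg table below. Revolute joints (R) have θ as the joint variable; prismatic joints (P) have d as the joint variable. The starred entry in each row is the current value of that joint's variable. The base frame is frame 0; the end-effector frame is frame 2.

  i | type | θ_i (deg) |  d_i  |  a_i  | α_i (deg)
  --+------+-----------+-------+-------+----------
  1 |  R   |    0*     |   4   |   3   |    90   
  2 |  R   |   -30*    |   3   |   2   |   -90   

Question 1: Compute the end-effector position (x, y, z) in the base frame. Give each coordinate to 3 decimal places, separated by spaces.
after link 1: o_1 = (3.0000, 0.0000, 4.0000)
after link 2: o_2 = (4.7321, -3.0000, 3.0000)

4.732 -3.000 3.000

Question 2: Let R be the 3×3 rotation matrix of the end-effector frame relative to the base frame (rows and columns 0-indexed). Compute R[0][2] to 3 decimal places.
0.500

End-effector z-axis (col 2 of R) = (0.5000,-0.0000,0.8660)
R[0][2] = 0.5000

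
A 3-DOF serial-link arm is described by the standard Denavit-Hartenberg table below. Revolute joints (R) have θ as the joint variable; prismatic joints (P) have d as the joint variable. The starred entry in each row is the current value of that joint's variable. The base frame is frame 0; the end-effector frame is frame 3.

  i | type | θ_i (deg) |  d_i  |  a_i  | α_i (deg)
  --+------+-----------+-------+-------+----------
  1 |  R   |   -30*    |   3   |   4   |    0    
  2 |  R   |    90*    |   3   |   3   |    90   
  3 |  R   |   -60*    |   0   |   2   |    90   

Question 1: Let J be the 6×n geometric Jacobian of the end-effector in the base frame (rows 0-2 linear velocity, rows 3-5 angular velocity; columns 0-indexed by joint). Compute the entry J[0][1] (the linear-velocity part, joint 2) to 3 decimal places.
axis z_1 = (0.0000,0.0000,1.0000); lever o_n−o_1 = (2.0000,3.4641,1.2679)
cross product → J_v[:, 1] = (-3.4641,2.0000,0.0000)
J_ω[:, 1] = z_1
entry J[0][1] = -3.4641

-3.464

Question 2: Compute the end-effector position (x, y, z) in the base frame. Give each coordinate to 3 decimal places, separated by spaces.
after link 1: o_1 = (3.4641, -2.0000, 3.0000)
after link 2: o_2 = (4.9641, 0.5981, 6.0000)
after link 3: o_3 = (5.4641, 1.4641, 4.2679)

5.464 1.464 4.268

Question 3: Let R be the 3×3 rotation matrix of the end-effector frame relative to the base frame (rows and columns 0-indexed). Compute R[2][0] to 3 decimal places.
-0.866

End-effector x-axis (col 0 of R) = (0.2500,0.4330,-0.8660)
R[2][0] = -0.8660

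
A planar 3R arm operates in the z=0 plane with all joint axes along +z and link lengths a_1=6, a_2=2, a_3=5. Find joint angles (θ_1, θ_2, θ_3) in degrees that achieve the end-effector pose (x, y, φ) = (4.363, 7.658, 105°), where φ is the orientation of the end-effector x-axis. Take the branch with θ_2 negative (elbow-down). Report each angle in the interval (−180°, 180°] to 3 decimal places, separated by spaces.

wrist centre = target − a_3·(cos φ, sin φ) = (5.6571, 2.8284)
cos θ_2 = (40.0024−6²−2²)/(2·6·2) = 0.0001; θ_2 = -89.9943° (elbow-down)
β = atan2(2.8284,5.6571) = 26.5636°; ψ = atan2(-2.0000,6.0002) = -18.4344°
θ_1 = β − ψ = 44.9980°
θ_3 = φ − θ_1 − θ_2 = 149.9963° (wrapped to (-180°,180°])

44.998 -89.994 149.996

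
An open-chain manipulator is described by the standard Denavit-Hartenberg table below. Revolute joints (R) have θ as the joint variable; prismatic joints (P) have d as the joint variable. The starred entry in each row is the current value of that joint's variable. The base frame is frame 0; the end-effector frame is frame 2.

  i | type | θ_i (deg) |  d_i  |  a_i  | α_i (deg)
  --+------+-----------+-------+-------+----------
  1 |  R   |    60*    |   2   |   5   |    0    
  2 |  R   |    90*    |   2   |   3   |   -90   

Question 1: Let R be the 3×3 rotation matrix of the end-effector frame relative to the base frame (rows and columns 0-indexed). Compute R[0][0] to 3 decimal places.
-0.866

End-effector x-axis (col 0 of R) = (-0.8660,0.5000,0.0000)
R[0][0] = -0.8660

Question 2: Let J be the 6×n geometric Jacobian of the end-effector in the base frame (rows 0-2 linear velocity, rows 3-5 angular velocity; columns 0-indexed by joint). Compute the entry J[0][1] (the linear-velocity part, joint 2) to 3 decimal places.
axis z_1 = (0.0000,0.0000,1.0000); lever o_n−o_1 = (-2.5981,1.5000,2.0000)
cross product → J_v[:, 1] = (-1.5000,-2.5981,0.0000)
J_ω[:, 1] = z_1
entry J[0][1] = -1.5000

-1.500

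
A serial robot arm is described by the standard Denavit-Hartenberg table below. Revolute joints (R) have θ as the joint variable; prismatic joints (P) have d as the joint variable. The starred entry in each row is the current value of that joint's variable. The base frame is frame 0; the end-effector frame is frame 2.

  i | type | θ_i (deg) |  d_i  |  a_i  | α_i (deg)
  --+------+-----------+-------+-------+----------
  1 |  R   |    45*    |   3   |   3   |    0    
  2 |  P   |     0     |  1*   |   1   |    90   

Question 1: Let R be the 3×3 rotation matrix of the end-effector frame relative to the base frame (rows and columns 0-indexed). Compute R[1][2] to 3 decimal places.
-0.707

End-effector z-axis (col 2 of R) = (0.7071,-0.7071,0.0000)
R[1][2] = -0.7071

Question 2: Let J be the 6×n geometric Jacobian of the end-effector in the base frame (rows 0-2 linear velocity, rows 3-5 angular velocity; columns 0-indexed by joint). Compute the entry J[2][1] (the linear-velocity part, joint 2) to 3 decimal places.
prismatic axis z_1 = (0.0000,0.0000,1.0000)
J_v[:, 1] = z_1; J_ω[:, 1] = (0,0,0)
entry J[2][1] = 1.0000

1.000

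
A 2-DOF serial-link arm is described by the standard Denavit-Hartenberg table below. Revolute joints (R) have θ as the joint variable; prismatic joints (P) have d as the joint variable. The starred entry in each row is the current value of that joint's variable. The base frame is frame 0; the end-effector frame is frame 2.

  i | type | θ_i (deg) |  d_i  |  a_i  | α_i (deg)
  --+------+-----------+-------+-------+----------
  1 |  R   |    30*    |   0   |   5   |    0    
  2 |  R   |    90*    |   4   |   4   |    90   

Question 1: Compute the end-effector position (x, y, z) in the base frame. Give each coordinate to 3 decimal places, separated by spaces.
2.330 5.964 4.000

after link 1: o_1 = (4.3301, 2.5000, 0.0000)
after link 2: o_2 = (2.3301, 5.9641, 4.0000)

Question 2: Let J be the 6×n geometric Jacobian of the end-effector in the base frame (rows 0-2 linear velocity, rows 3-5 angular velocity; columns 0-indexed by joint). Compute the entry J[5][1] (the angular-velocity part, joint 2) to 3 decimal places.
axis z_1 = (0.0000,0.0000,1.0000); lever o_n−o_1 = (-2.0000,3.4641,4.0000)
cross product → J_v[:, 1] = (-3.4641,-2.0000,0.0000)
J_ω[:, 1] = z_1
entry J[5][1] = 1.0000

1.000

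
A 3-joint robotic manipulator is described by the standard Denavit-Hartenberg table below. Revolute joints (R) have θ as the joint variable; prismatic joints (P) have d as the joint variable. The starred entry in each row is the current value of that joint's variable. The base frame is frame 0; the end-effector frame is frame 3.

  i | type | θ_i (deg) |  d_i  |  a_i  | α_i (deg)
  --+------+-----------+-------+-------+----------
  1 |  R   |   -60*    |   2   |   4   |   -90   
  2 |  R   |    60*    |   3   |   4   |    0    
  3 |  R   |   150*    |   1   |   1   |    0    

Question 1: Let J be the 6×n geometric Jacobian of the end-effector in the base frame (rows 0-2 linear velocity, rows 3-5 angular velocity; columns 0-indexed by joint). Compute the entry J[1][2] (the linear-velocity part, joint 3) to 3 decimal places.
axis z_2 = (0.8660,0.5000,0.0000); lever o_n−o_2 = (0.4330,1.2500,0.5000)
cross product → J_v[:, 2] = (0.2500,-0.4330,0.8660)
J_ω[:, 2] = z_2
entry J[1][2] = -0.4330

-0.433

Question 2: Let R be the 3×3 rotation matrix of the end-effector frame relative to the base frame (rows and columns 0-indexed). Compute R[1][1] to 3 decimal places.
End-effector y-axis (col 1 of R) = (0.2500,-0.4330,0.8660)
R[1][1] = -0.4330

-0.433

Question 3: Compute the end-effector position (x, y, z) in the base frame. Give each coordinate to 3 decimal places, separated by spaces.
after link 1: o_1 = (2.0000, -3.4641, 2.0000)
after link 2: o_2 = (5.5981, -3.6962, -1.4641)
after link 3: o_3 = (6.0311, -2.4462, -0.9641)

6.031 -2.446 -0.964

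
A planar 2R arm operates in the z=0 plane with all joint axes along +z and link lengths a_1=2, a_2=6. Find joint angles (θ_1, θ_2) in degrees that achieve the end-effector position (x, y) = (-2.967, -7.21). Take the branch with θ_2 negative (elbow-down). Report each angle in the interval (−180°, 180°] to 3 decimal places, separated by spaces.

-89.746 -29.988

cos θ_2 = (60.7872−2²−6²)/(2·2·6) = 0.8661; θ_2 = -29.9877° (elbow-down)
β = atan2(-7.2100,-2.9670) = -112.3677°; ψ = atan2(-2.9989,7.1968) = -22.6213°
θ_1 = β − ψ = -89.7464°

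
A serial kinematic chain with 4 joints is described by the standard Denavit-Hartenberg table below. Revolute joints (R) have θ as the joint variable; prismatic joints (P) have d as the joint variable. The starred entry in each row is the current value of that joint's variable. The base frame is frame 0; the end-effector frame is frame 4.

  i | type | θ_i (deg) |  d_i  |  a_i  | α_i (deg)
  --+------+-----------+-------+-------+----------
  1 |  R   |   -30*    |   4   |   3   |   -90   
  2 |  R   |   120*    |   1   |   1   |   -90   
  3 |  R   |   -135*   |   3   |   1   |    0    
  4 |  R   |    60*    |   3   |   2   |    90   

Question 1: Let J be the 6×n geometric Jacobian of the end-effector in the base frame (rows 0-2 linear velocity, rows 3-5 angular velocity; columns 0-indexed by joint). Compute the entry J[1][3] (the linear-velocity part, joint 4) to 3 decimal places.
axis z_3 = (-0.7500,0.4330,0.5000); lever o_n−o_3 = (-1.5082,3.1015,1.0517)
cross product → J_v[:, 3] = (-1.0953,0.0347,-1.6730)
J_ω[:, 3] = z_3
entry J[1][3] = 0.0347

0.035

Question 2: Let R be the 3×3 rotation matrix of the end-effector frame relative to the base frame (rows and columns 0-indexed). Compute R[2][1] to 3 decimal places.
End-effector y-axis (col 1 of R) = (-0.7500,0.4330,0.5000)
R[2][1] = 0.5000

0.500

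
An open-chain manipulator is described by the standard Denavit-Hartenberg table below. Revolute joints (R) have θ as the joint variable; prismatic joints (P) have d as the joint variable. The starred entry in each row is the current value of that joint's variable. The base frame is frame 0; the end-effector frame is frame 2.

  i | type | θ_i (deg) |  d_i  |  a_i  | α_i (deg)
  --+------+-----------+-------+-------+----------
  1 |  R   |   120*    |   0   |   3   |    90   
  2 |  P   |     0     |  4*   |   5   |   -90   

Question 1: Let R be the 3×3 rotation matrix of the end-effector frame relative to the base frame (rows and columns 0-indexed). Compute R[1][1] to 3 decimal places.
End-effector y-axis (col 1 of R) = (-0.8660,-0.5000,0.0000)
R[1][1] = -0.5000

-0.500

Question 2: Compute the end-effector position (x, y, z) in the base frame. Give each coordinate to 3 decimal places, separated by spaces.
-0.536 8.928 0.000

after link 1: o_1 = (-1.5000, 2.5981, 0.0000)
after link 2: o_2 = (-0.5359, 8.9282, 0.0000)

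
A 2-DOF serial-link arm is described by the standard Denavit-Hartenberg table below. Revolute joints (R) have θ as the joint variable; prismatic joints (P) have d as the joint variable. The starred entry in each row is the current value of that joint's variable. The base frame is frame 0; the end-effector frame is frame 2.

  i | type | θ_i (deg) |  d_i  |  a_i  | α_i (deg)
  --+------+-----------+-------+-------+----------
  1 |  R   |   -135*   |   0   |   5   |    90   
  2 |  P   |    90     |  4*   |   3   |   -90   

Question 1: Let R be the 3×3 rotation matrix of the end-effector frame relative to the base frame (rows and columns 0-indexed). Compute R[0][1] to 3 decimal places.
End-effector y-axis (col 1 of R) = (0.7071,-0.7071,-0.0000)
R[0][1] = 0.7071

0.707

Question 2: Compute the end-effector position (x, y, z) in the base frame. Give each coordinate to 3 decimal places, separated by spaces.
-6.364 -0.707 3.000

after link 1: o_1 = (-3.5355, -3.5355, 0.0000)
after link 2: o_2 = (-6.3640, -0.7071, 3.0000)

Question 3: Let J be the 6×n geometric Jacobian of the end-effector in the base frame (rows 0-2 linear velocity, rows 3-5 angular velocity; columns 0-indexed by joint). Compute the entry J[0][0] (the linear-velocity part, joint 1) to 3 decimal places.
0.707

axis z_0 = ẑ; lever o_n−o_0 = (-6.3640,-0.7071,3.0000)
cross product → J_v[:, 0] = (0.7071,-6.3640,0.0000)
J_ω[:, 0] = z_0
entry J[0][0] = 0.7071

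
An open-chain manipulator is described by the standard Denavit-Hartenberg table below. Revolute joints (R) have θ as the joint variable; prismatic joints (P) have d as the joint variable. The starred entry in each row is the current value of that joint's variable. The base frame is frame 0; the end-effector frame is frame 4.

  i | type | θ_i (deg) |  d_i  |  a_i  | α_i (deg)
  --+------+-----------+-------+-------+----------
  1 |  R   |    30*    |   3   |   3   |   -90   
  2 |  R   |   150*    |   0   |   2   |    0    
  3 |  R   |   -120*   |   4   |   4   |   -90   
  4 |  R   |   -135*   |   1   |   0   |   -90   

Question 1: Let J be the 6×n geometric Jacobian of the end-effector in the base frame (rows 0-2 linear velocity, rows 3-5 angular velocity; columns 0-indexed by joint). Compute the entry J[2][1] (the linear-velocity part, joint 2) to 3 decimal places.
-1.232

axis z_1 = (-0.5000,0.8660,0.0000); lever o_n−o_1 = (-0.9330,4.0801,-3.8660)
cross product → J_v[:, 1] = (-3.3481,-1.9330,-1.2321)
J_ω[:, 1] = z_1
entry J[2][1] = -1.2321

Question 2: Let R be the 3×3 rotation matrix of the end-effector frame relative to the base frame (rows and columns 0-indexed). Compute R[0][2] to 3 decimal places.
End-effector z-axis (col 2 of R) = (0.1768,0.9186,-0.3536)
R[0][2] = 0.1768

0.177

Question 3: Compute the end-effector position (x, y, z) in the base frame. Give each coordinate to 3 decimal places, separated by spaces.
after link 1: o_1 = (2.5981, 1.5000, 3.0000)
after link 2: o_2 = (1.0981, 0.6340, 2.0000)
after link 3: o_3 = (2.0981, 5.8301, -0.0000)
after link 4: o_4 = (1.6651, 5.5801, -0.8660)

1.665 5.580 -0.866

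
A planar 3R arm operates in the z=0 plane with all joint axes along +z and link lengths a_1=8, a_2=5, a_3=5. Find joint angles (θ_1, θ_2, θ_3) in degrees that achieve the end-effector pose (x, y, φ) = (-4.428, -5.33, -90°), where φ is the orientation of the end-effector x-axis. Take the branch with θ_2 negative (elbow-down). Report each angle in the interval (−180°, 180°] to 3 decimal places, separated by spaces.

-141.476 -150.003 -158.522

wrist centre = target − a_3·(cos φ, sin φ) = (-4.4280, -0.3300)
cos θ_2 = (19.7161−8²−5²)/(2·8·5) = -0.8660; θ_2 = -150.0027° (elbow-down)
β = atan2(-0.3300,-4.4280) = -175.7379°; ψ = atan2(-2.4998,3.6698) = -34.2623°
θ_1 = β − ψ = -141.4756°
θ_3 = φ − θ_1 − θ_2 = -158.5217° (wrapped to (-180°,180°])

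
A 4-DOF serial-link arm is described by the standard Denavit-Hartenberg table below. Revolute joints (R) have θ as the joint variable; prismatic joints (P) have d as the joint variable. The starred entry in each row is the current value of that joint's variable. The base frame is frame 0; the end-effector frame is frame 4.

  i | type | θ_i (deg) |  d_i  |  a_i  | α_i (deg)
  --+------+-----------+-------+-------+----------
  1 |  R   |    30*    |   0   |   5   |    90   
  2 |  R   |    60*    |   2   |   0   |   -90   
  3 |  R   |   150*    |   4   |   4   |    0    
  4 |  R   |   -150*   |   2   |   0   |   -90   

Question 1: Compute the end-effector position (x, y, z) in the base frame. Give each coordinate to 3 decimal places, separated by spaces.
-1.670 -0.964 0.000

after link 1: o_1 = (4.3301, 2.5000, 0.0000)
after link 2: o_2 = (5.3301, 0.7679, 0.0000)
after link 3: o_3 = (-0.1699, -0.0981, -1.0000)
after link 4: o_4 = (-1.6699, -0.9641, 0.0000)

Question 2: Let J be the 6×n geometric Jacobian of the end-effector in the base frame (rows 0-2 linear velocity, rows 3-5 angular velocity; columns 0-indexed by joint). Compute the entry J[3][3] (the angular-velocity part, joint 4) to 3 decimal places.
-0.750

axis z_3 = (-0.7500,-0.4330,0.5000); lever o_n−o_3 = (-1.5000,-0.8660,1.0000)
cross product → J_v[:, 3] = (0.0000,0.0000,0.0000)
J_ω[:, 3] = z_3
entry J[3][3] = -0.7500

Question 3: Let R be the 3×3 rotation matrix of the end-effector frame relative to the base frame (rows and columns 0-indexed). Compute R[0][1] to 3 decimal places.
0.750

End-effector y-axis (col 1 of R) = (0.7500,0.4330,-0.5000)
R[0][1] = 0.7500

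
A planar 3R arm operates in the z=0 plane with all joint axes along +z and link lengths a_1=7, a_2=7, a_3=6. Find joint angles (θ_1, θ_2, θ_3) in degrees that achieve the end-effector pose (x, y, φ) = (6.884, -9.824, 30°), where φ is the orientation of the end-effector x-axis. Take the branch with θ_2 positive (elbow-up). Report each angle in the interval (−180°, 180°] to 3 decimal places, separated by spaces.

wrist centre = target − a_3·(cos φ, sin φ) = (1.6878, -12.8240)
cos θ_2 = (167.3038−7²−7²)/(2·7·7) = 0.7072; θ_2 = 44.9939° (elbow-up)
β = atan2(-12.8240,1.6878) = -82.5020°; ψ = atan2(4.9492,11.9503) = 22.4970°
θ_1 = β − ψ = -104.9990°
θ_3 = φ − θ_1 − θ_2 = 90.0051° (wrapped to (-180°,180°])

-104.999 44.994 90.005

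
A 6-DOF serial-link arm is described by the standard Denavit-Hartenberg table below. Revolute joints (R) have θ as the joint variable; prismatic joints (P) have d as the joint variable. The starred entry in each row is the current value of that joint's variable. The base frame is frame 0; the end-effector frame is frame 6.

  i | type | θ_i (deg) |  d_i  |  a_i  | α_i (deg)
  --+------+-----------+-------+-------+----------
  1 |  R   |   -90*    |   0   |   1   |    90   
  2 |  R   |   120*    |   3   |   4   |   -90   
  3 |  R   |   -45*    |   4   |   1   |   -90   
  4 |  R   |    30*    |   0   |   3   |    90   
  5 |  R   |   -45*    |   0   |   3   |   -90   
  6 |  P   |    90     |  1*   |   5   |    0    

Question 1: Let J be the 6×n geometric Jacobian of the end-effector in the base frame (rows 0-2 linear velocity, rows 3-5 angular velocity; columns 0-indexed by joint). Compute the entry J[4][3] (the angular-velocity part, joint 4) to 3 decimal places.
0.354

axis z_3 = (0.7071,0.3536,0.6124); lever o_n−o_3 = (-2.8014,-5.8731,4.3162)
cross product → J_v[:, 3] = (5.1225,-4.7675,-3.1625)
J_ω[:, 3] = z_3
entry J[4][3] = 0.3536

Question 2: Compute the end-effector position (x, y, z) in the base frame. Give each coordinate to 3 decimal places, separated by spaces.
after link 1: o_1 = (0.0000, -1.0000, 0.0000)
after link 2: o_2 = (-3.0000, 1.0000, 3.4641)
after link 3: o_3 = (-3.7071, 4.8177, 2.0765)
after link 4: o_4 = (-5.5442, 4.4372, 4.4175)
after link 5: o_5 = (-8.3433, 3.4181, 4.7738)
after link 6: o_6 = (-6.5085, -1.0554, 6.3927)

-6.509 -1.055 6.393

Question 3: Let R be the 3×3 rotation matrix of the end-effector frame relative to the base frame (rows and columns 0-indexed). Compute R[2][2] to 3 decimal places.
End-effector z-axis (col 2 of R) = (0.0670,0.1603,0.9848)
R[2][2] = 0.9848

0.985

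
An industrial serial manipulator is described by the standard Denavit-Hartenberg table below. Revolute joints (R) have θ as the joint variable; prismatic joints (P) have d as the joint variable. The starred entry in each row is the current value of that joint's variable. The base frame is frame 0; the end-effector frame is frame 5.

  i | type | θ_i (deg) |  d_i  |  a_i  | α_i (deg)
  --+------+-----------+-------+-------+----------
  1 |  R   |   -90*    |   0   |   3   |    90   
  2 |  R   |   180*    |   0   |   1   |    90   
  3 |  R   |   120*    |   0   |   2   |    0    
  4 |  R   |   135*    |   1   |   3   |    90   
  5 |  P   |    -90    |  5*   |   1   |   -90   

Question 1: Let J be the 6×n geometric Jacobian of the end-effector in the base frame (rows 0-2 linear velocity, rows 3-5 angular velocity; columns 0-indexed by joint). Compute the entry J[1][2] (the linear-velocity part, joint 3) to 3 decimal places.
axis z_2 = (0.0000,-0.0000,1.0000); lever o_n−o_2 = (-0.1284,-6.6061,-0.0000)
cross product → J_v[:, 2] = (6.6061,-0.1284,-0.0000)
J_ω[:, 2] = z_2
entry J[1][2] = -0.1284

-0.128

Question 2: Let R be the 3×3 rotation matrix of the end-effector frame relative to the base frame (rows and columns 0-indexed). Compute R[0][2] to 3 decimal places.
0.966

End-effector z-axis (col 2 of R) = (0.9659,-0.2588,0.0000)
R[0][2] = 0.9659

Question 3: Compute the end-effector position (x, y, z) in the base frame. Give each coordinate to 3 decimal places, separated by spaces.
-0.128 -8.606 -0.000

after link 1: o_1 = (0.0000, -3.0000, 0.0000)
after link 2: o_2 = (0.0000, -2.0000, 0.0000)
after link 3: o_3 = (-1.7321, -3.0000, 0.0000)
after link 4: o_4 = (1.1657, -3.7765, 1.0000)
after link 5: o_5 = (-0.1284, -8.6061, -0.0000)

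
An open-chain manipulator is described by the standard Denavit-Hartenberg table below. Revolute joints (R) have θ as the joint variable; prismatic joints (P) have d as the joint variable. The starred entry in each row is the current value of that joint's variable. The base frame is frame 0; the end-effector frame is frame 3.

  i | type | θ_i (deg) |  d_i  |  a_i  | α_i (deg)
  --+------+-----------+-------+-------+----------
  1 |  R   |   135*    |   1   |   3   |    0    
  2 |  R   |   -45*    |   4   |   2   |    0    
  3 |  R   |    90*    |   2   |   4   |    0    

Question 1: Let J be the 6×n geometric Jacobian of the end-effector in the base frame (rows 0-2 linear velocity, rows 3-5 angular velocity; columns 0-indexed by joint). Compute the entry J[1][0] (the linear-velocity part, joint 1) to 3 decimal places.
axis z_0 = ẑ; lever o_n−o_0 = (-6.1213,4.1213,7.0000)
cross product → J_v[:, 0] = (-4.1213,-6.1213,0.0000)
J_ω[:, 0] = z_0
entry J[1][0] = -6.1213

-6.121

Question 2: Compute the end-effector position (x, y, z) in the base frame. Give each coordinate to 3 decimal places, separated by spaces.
after link 1: o_1 = (-2.1213, 2.1213, 1.0000)
after link 2: o_2 = (-2.1213, 4.1213, 5.0000)
after link 3: o_3 = (-6.1213, 4.1213, 7.0000)

-6.121 4.121 7.000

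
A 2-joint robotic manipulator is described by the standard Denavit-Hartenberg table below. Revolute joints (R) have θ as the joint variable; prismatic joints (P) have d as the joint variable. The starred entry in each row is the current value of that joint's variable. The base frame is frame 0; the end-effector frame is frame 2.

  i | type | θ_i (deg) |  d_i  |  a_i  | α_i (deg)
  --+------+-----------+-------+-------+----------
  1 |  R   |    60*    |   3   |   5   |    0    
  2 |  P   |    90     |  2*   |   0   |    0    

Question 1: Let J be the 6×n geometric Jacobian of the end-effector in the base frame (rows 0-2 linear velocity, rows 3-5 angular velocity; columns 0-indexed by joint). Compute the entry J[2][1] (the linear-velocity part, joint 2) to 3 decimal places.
prismatic axis z_1 = (0.0000,0.0000,1.0000)
J_v[:, 1] = z_1; J_ω[:, 1] = (0,0,0)
entry J[2][1] = 1.0000

1.000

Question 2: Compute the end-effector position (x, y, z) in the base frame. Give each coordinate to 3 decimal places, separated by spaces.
2.500 4.330 5.000

after link 1: o_1 = (2.5000, 4.3301, 3.0000)
after link 2: o_2 = (2.5000, 4.3301, 5.0000)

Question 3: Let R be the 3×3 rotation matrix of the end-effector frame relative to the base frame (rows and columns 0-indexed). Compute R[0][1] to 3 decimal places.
End-effector y-axis (col 1 of R) = (-0.5000,-0.8660,0.0000)
R[0][1] = -0.5000

-0.500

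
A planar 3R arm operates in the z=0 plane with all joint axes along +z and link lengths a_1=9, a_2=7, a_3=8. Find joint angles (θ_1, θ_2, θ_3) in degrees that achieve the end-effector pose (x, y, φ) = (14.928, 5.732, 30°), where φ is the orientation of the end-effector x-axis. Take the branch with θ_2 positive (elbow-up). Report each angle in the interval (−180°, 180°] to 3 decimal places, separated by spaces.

wrist centre = target − a_3·(cos φ, sin φ) = (7.9998, 1.7320)
cos θ_2 = (66.9966−9²−7²)/(2·9·7) = -0.5000; θ_2 = 120.0018° (elbow-up)
β = atan2(1.7320,7.9998) = 12.2163°; ψ = atan2(6.0621,5.4998) = 47.7841°
θ_1 = β − ψ = -35.5678°
θ_3 = φ − θ_1 − θ_2 = -54.4340° (wrapped to (-180°,180°])

-35.568 120.002 -54.434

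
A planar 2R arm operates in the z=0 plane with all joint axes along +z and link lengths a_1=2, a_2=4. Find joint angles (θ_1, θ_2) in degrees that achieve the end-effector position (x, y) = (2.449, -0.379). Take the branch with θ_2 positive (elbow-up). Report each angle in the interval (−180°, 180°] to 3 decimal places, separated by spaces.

-135.028 150.017

cos θ_2 = (6.1412−2²−4²)/(2·2·4) = -0.8662; θ_2 = 150.0168° (elbow-up)
β = atan2(-0.3790,2.4490) = -8.7971°; ψ = atan2(1.9990,-1.4647) = 126.2309°
θ_1 = β − ψ = -135.0280°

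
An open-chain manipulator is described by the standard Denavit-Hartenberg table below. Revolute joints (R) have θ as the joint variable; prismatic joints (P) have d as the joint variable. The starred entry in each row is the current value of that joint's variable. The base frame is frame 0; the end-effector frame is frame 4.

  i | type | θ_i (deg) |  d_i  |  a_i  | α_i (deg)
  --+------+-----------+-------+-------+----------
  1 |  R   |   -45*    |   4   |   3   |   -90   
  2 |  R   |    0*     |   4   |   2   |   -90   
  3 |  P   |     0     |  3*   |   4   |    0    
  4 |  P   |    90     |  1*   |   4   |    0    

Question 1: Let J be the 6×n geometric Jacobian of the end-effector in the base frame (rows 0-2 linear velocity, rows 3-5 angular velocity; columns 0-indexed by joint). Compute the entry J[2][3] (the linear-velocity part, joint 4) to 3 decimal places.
-1.000

prismatic axis z_3 = (0.0000,0.0000,-1.0000)
J_v[:, 3] = z_3; J_ω[:, 3] = (0,0,0)
entry J[2][3] = -1.0000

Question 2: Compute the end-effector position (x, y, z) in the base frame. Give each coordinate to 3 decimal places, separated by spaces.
6.364 -6.364 -0.000

after link 1: o_1 = (2.1213, -2.1213, 4.0000)
after link 2: o_2 = (6.3640, -0.7071, 4.0000)
after link 3: o_3 = (9.1924, -3.5355, 1.0000)
after link 4: o_4 = (6.3640, -6.3640, -0.0000)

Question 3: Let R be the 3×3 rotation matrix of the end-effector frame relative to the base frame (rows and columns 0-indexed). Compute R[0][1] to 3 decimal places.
-0.707

End-effector y-axis (col 1 of R) = (-0.7071,0.7071,-0.0000)
R[0][1] = -0.7071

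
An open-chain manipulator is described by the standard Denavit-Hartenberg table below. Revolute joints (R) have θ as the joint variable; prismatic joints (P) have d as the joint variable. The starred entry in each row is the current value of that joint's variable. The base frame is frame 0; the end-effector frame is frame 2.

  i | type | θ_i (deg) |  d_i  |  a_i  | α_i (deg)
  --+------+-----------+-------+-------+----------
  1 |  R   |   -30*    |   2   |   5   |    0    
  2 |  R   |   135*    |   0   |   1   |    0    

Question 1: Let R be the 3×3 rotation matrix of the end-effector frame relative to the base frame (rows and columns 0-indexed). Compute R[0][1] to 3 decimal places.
End-effector y-axis (col 1 of R) = (-0.9659,-0.2588,0.0000)
R[0][1] = -0.9659

-0.966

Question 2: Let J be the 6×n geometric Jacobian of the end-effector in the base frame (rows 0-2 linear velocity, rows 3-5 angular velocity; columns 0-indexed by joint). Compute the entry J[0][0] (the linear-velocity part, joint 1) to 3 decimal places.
1.534

axis z_0 = ẑ; lever o_n−o_0 = (4.0713,-1.5341,2.0000)
cross product → J_v[:, 0] = (1.5341,4.0713,-0.0000)
J_ω[:, 0] = z_0
entry J[0][0] = 1.5341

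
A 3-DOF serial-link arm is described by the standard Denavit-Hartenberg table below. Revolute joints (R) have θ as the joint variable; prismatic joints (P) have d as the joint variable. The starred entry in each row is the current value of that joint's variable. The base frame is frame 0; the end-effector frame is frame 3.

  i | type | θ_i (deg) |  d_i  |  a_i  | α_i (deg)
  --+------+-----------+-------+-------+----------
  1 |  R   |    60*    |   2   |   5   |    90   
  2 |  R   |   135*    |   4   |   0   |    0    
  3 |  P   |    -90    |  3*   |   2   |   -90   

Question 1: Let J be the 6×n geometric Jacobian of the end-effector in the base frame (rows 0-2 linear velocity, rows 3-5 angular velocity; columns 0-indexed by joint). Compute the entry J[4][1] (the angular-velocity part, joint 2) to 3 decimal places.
-0.500

axis z_1 = (0.8660,-0.5000,0.0000); lever o_n−o_1 = (6.7693,-2.2753,1.4142)
cross product → J_v[:, 1] = (-0.7071,-1.2247,1.4142)
J_ω[:, 1] = z_1
entry J[4][1] = -0.5000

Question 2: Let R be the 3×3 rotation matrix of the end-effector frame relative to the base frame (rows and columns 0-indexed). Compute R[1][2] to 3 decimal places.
End-effector z-axis (col 2 of R) = (-0.3536,-0.6124,0.7071)
R[1][2] = -0.6124

-0.612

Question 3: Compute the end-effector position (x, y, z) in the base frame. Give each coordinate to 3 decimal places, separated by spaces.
9.269 2.055 3.414

after link 1: o_1 = (2.5000, 4.3301, 2.0000)
after link 2: o_2 = (5.9641, 2.3301, 2.0000)
after link 3: o_3 = (9.2693, 2.0549, 3.4142)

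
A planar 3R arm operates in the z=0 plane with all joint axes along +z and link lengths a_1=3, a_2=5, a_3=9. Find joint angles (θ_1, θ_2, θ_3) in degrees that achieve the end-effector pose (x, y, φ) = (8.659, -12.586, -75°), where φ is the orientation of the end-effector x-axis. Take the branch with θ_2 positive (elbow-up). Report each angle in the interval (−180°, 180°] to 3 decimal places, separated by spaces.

-59.997 44.990 -59.993

wrist centre = target − a_3·(cos φ, sin φ) = (6.3296, -3.8927)
cos θ_2 = (55.2171−3²−5²)/(2·3·5) = 0.7072; θ_2 = 44.9896° (elbow-up)
β = atan2(-3.8927,6.3296) = -31.5912°; ψ = atan2(3.5349,6.5362) = 28.4054°
θ_1 = β − ψ = -59.9965°
θ_3 = φ − θ_1 − θ_2 = -59.9930° (wrapped to (-180°,180°])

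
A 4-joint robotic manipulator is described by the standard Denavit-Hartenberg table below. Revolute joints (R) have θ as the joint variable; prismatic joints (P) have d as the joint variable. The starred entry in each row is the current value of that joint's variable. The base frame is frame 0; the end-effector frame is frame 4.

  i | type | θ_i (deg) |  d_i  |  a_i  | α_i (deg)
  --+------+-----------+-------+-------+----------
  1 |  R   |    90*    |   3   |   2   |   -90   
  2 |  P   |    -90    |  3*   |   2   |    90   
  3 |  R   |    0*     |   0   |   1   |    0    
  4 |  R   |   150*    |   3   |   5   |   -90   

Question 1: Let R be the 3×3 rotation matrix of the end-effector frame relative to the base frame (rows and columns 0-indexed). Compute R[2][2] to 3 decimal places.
-0.500

End-effector z-axis (col 2 of R) = (0.8660,-0.0000,-0.5000)
R[2][2] = -0.5000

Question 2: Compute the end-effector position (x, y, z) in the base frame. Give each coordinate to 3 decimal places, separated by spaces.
-5.500 -1.000 1.670

after link 1: o_1 = (0.0000, 2.0000, 3.0000)
after link 2: o_2 = (-3.0000, 2.0000, 5.0000)
after link 3: o_3 = (-3.0000, 2.0000, 6.0000)
after link 4: o_4 = (-5.5000, -1.0000, 1.6699)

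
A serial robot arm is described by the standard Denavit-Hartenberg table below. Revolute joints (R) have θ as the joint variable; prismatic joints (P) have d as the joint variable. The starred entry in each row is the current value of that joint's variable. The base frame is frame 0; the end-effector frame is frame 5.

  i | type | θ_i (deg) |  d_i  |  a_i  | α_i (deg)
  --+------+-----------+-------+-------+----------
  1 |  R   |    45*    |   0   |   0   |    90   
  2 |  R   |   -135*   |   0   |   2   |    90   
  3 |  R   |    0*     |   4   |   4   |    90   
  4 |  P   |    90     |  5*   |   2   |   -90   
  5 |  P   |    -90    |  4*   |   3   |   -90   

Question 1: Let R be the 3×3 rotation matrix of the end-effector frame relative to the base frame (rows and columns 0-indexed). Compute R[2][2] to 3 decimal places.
End-effector z-axis (col 2 of R) = (-0.5000,-0.5000,0.7071)
R[2][2] = 0.7071

0.707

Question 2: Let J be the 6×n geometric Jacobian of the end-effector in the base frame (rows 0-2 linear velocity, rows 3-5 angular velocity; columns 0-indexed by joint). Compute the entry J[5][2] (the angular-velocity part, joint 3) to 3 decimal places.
0.707

axis z_2 = (-0.5000,-0.5000,0.7071); lever o_n−o_2 = (-8.6569,2.6569,4.2426)
cross product → J_v[:, 2] = (-4.0000,-4.0000,-5.6569)
J_ω[:, 2] = z_2
entry J[5][2] = 0.7071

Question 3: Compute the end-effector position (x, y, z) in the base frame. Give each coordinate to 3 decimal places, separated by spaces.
-9.657 1.657 2.828

after link 1: o_1 = (0.0000, 0.0000, 0.0000)
after link 2: o_2 = (-1.0000, -1.0000, -1.4142)
after link 3: o_3 = (-5.0000, -5.0000, -1.4142)
after link 4: o_4 = (-9.5355, -2.4645, -0.0000)
after link 5: o_5 = (-9.6569, 1.6569, 2.8284)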